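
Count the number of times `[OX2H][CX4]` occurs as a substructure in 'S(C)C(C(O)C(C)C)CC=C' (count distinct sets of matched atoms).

1

[OX2H][CX4] is the SMARTS for an aliphatic alcohol: a hydroxyl oxygen bound to an sp3 (X4) carbon.
Exactly one fragment in the molecule meets all constraints, giving 1 match.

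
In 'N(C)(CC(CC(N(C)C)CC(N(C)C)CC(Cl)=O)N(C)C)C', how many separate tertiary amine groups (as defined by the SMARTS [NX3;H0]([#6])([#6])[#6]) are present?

4

[NX3;H0]([#6])([#6])[#6] is the SMARTS for a tertiary amine: a trivalent nitrogen with no H, bonded to three carbons.
The molecule carries 4 separate instances of a dimethylamino group (-N(CH3)2) meeting every constraint; each maps to a distinct set of atoms, giving 4 matches.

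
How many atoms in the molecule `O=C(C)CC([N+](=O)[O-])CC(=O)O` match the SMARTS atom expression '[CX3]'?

The query [CX3] means: C with X3: aliphatic carbon with exactly 3 total connections.
Check the 12 heavy atoms by environment: 4× C (X4) → no; 1× N (charge +1, X3) → no; 1× O (charge -1, X1) → no; 3× O (X1) → no; 2× C (X3) → match; 1× O (X2) → no.
That gives 2 matching atoms.

2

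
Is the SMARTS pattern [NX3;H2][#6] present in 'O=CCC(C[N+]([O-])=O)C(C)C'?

No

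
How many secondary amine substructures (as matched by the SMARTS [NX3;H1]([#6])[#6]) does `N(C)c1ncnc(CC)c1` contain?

1

[NX3;H1]([#6])[#6] is the SMARTS for a secondary amine: a trivalent nitrogen with one H, bonded to two carbons.
Exactly one fragment in the molecule meets all constraints, giving 1 match.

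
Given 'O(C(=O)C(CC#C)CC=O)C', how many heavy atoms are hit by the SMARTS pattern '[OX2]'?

1

The query [OX2] means: aliphatic oxygen with two total connections — ether, hydroxyl, or ester single-bond O.
Check the 11 heavy atoms by environment: 4× C (X4) → no; 2× C (X2) → no; 2× C (X3) → no; 2× O (X1) → no; 1× O (X2) → match.
That gives 1 matching atom.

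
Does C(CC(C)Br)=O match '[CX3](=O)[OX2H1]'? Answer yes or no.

No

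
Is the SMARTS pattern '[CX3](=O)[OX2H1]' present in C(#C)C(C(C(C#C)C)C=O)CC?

The pattern [CX3](=O)[OX2H1] describes an sp2 carbon double-bonded to O and single-bonded to an -OH oxygen — a carboxylic acid.
The closest candidate here is an aldehyde (-CHO), but there is no singly-bonded oxygen on the carbonyl carbon. No other fragment satisfies the full query, so there is no match.

No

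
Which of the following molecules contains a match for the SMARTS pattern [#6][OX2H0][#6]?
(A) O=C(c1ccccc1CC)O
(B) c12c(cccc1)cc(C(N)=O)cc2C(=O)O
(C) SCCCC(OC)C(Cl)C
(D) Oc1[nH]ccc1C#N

C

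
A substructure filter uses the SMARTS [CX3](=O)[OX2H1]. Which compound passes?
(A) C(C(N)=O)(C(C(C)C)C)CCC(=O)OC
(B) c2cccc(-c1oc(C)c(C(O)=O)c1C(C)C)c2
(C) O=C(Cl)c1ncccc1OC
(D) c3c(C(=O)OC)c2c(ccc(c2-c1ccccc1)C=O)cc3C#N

B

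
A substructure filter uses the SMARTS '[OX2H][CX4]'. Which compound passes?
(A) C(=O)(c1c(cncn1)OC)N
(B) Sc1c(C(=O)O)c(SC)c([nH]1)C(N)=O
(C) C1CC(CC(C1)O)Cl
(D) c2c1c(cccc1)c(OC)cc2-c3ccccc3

C

[OX2H][CX4] describes a hydroxyl oxygen bound to an sp3 (X4) carbon (an aliphatic alcohol).
(A) has a methoxy ether (-OCH3) but the oxygen has H0 (ether), not H1.
(B) has a carboxylic acid group (-C(=O)OH) but the -OH is on a CX3 carbonyl carbon, not a CX4 carbon.
(C) contains a hydroxyl group (-OH), which satisfies every atom and bond constraint.
(D) has a methoxy ether (-OCH3) but the oxygen has H0 (ether), not H1.
So the answer is (C).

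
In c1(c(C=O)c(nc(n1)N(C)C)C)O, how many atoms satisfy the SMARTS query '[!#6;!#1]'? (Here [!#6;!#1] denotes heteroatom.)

5

Check the 13 heavy atoms by environment: 2× n (aromatic) → match; 4× c (aromatic) → no; 1× N → match; 4× C → no; 2× O → match.
Summing the matching environments: 2 + 1 + 2 = 5 matching atoms.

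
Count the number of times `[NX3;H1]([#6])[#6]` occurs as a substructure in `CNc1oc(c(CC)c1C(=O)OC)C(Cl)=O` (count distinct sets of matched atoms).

[NX3;H1]([#6])[#6] is the SMARTS for a secondary amine: a trivalent nitrogen with one H, bonded to two carbons.
Exactly one fragment in the molecule meets all constraints, giving 1 match.

1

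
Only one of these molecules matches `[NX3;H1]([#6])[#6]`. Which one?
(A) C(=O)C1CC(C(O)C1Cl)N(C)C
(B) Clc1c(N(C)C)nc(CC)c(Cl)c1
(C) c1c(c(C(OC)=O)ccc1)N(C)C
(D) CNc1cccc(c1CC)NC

D

[NX3;H1]([#6])[#6] describes a trivalent nitrogen with one H, bonded to two carbons (a secondary amine).
(A) has a dimethylamino group (-N(CH3)2) but the nitrogen has H0, not H1.
(B) has a dimethylamino group (-N(CH3)2) but the nitrogen has H0, not H1.
(C) has a dimethylamino group (-N(CH3)2) but the nitrogen has H0, not H1.
(D) contains an N-methylamino group (-NHCH3), which satisfies every atom and bond constraint.
So the answer is (D).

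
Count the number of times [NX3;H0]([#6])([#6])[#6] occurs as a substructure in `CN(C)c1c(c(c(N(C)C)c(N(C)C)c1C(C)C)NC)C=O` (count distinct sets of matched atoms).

[NX3;H0]([#6])([#6])[#6] is the SMARTS for a tertiary amine: a trivalent nitrogen with no H, bonded to three carbons.
The molecule carries 3 separate instances of a dimethylamino group (-N(CH3)2) meeting every constraint; each maps to a distinct set of atoms, giving 3 matches.

3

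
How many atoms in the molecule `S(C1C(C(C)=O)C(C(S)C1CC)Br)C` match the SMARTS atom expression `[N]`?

0

Check the 14 heavy atoms by environment: 10× C → no; 2× S → no; 1× Br → no; 1× O → no.
No environment satisfies the query, so 0 matching atoms.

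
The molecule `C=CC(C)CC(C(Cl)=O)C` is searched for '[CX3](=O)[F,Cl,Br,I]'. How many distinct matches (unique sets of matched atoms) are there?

1

[CX3](=O)[F,Cl,Br,I] is the SMARTS for an acyl halide: a carbonyl carbon bonded to a halogen.
Exactly one fragment in the molecule meets all constraints, giving 1 match.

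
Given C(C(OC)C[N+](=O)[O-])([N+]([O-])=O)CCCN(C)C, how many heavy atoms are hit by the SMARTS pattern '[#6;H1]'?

The query [#6;H1] means: any carbon bearing exactly one hydrogen.
Check the 17 heavy atoms by environment: 4× C (H2) → no; 2× C (H1) → match; 1× N (H0) → no; 3× C (H3) → no; 2× N (charge +1, H0) → no; 2× O (charge -1, H0) → no; 3× O (H0) → no.
That gives 2 matching atoms.

2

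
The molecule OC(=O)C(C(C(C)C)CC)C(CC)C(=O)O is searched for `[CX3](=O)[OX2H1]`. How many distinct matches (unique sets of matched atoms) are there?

2

[CX3](=O)[OX2H1] is the SMARTS for a carboxylic acid: an sp2 carbon double-bonded to O and single-bonded to an -OH oxygen.
The molecule carries 2 separate instances of a carboxylic acid group (-C(=O)OH) meeting every constraint; each maps to a distinct set of atoms, giving 2 matches.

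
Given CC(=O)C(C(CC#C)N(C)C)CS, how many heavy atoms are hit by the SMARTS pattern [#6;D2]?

Check the 13 heavy atoms by environment: 3× C (D2) → match; 3× C (D3) → no; 4× C (D1) → no; 1× S (D1) → no; 1× O (D1) → no; 1× N (D3) → no.
That gives 3 matching atoms.

3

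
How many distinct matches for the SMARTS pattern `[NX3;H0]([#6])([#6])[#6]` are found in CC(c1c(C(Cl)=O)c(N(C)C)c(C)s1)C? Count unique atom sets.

1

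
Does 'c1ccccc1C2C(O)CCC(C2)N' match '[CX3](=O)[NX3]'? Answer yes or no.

The pattern [CX3](=O)[NX3] describes a carbonyl carbon bonded to a trivalent nitrogen — an amide.
The closest candidate here is a primary amino group (-NH2), but the -NH2 is not attached to a carbonyl carbon. No other fragment satisfies the full query, so there is no match.

No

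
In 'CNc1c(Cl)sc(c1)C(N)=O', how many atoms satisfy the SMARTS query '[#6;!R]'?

The query [#6;!R] means: carbon not in any ring.
Check the 11 heavy atoms by environment: 1× s (aromatic, in 5-ring) → no; 4× c (aromatic, in 5-ring) → no; 2× C (acyclic) → match; 1× O (acyclic) → no; 2× N (acyclic) → no; 1× Cl (acyclic) → no.
That gives 2 matching atoms.

2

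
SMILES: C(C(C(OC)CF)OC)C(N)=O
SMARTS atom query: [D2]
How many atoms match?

4

Check the 12 heavy atoms by environment: 2× C (D2) → match; 3× C (D3) → no; 2× O (D2) → match; 2× C (D1) → no; 1× F (D1) → no; 1× O (D1) → no; 1× N (D1) → no.
Summing the matching environments: 2 + 2 = 4 matching atoms.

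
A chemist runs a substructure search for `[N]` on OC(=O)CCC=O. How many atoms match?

0

Check the 7 heavy atoms by environment: 4× C → no; 3× O → no.
No environment satisfies the query, so 0 matching atoms.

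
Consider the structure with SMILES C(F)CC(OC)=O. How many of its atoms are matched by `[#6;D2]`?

The query [#6;D2] means: any carbon bonded to exactly two heavy atoms.
Check the 7 heavy atoms by environment: 2× C (D2) → match; 1× F (D1) → no; 1× C (D3) → no; 1× O (D1) → no; 1× O (D2) → no; 1× C (D1) → no.
That gives 2 matching atoms.

2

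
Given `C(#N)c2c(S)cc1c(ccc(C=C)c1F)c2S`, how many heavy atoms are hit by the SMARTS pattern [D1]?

Check the 17 heavy atoms by environment: 7× c (aromatic, D3) → no; 3× c (aromatic, D2) → no; 2× S (D1) → match; 2× C (D2) → no; 1× C (D1) → match; 1× N (D1) → match; 1× F (D1) → match.
Summing the matching environments: 2 + 1 + 1 + 1 = 5 matching atoms.

5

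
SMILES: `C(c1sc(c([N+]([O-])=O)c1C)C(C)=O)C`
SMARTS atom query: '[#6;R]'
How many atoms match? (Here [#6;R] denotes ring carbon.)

Check the 14 heavy atoms by environment: 1× s (aromatic, in 5-ring) → no; 4× c (aromatic, in 5-ring) → match; 5× C (acyclic) → no; 2× O (acyclic) → no; 1× N (charge +1, acyclic) → no; 1× O (charge -1, acyclic) → no.
That gives 4 matching atoms.

4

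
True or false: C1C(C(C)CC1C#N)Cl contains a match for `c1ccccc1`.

False

The pattern c1ccccc1 describes six aromatic carbons in a ring — a benzene ring.
The closest candidate here is a methyl group (-CH3), but no six-membered all-carbon aromatic ring is present. No other fragment satisfies the full query, so there is no match.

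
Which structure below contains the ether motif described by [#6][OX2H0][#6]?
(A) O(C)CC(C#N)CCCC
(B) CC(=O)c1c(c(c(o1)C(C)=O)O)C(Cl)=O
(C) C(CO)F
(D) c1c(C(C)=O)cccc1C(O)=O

A

[#6][OX2H0][#6] describes an aliphatic oxygen bridging two carbons with no H on the oxygen (an ether).
(A) contains a methoxy ether (-OCH3), which satisfies every atom and bond constraint.
(B) has a hydroxyl group (-OH) but the oxygen has H1, not H0 bridging two carbons.
(C) has a hydroxyl group (-OH) but the oxygen has H1, not H0 bridging two carbons.
(D) has a carboxylic acid group (-C(=O)OH) but the -OH oxygen has H1; the =O is OX1, not OX2.
So the answer is (A).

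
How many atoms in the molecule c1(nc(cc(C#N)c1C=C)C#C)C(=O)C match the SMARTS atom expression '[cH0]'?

The query [cH0] means: aromatic carbon with no attached hydrogen (substituted or ring-fusion).
Check the 15 heavy atoms by environment: 1× n (aromatic, H0) → no; 4× c (aromatic, H0) → match; 1× c (aromatic, H1) → no; 2× C (H1) → no; 1× C (H2) → no; 3× C (H0) → no; 1× O (H0) → no; 1× C (H3) → no; 1× N (H0) → no.
That gives 4 matching atoms.

4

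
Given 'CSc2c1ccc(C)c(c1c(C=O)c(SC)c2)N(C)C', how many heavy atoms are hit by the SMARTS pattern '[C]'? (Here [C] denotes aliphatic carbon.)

6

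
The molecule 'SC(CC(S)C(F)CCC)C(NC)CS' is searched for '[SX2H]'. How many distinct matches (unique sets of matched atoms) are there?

3

[SX2H] is the SMARTS for a thiol: an aliphatic sulfur with two connections, one being H.
The molecule carries 3 separate instances of a thiol (-SH) meeting every constraint; each maps to a distinct set of atoms, giving 3 matches.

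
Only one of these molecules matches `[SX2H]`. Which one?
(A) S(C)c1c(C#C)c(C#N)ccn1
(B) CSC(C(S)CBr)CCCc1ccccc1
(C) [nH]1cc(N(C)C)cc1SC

[SX2H] describes an aliphatic sulfur with two connections, one being H (a thiol).
(A) has a methylthio ether (-SCH3) but the sulfur has H0 (bonded to two carbons), not H1.
(B) contains a thiol (-SH), which satisfies every atom and bond constraint.
(C) has a methylthio ether (-SCH3) but the sulfur has H0 (bonded to two carbons), not H1.
So the answer is (B).

B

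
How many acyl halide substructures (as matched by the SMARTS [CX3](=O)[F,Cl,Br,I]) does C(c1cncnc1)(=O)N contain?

0

[CX3](=O)[F,Cl,Br,I] is the SMARTS for an acyl halide: a carbonyl carbon bonded to a halogen.
No fragment in the molecule satisfies every constraint, giving 0 matches.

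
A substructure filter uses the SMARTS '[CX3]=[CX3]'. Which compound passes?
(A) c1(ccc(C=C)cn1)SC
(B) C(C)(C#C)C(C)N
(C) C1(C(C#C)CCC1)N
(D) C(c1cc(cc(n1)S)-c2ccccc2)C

A

[CX3]=[CX3] describes a non-aromatic C=C double bond between two sp2 carbons (an alkene).
(A) contains a vinyl group (-CH=CH2), which satisfies every atom and bond constraint.
(B) has an ethynyl group (-C#CH) but the C-C bond is a triple bond, not a double bond.
(C) has an ethynyl group (-C#CH) but the C-C bond is a triple bond, not a double bond.
(D) has an ethyl group (-CH2CH3) but its C-C bond is a single bond between CX4 carbons, not CX3=CX3.
So the answer is (A).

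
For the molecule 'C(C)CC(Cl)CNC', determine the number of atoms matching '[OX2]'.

The query [OX2] means: aliphatic oxygen with two total connections — ether, hydroxyl, or ester single-bond O.
Check the 8 heavy atoms by environment: 6× C (X4) → no; 1× N (X3) → no; 1× Cl (X1) → no.
No environment satisfies the query, so 0 matching atoms.

0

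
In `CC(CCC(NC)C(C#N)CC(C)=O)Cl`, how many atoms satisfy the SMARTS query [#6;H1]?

3

Check the 15 heavy atoms by environment: 3× C (H2) → no; 3× C (H1) → match; 3× C (H3) → no; 2× C (H0) → no; 1× O (H0) → no; 1× N (H0) → no; 1× N (H1) → no; 1× Cl (H0) → no.
That gives 3 matching atoms.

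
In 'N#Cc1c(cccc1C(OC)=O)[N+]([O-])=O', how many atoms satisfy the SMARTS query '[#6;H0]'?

5

The query [#6;H0] means: any carbon with no attached hydrogen.
Check the 15 heavy atoms by environment: 3× c (aromatic, H1) → no; 3× c (aromatic, H0) → match; 2× C (H0) → match; 1× N (H0) → no; 1× N (charge +1, H0) → no; 1× O (charge -1, H0) → no; 3× O (H0) → no; 1× C (H3) → no.
Summing the matching environments: 3 + 2 = 5 matching atoms.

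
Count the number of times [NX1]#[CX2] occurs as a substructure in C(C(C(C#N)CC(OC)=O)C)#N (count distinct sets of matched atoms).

[NX1]#[CX2] is the SMARTS for a nitrile: a nitrogen triple-bonded to a two-connected carbon.
The molecule carries 2 separate instances of a nitrile (-C#N) meeting every constraint; each maps to a distinct set of atoms, giving 2 matches.

2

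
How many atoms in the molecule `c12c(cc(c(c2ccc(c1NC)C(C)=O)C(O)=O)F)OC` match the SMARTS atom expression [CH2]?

0

Check the 21 heavy atoms by environment: 7× c (aromatic, H0) → no; 3× c (aromatic, H1) → no; 3× O (H0) → no; 3× C (H3) → no; 2× C (H0) → no; 1× O (H1) → no; 1× N (H1) → no; 1× F (H0) → no.
No environment satisfies the query, so 0 matching atoms.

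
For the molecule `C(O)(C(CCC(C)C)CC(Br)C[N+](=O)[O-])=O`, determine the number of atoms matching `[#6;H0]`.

The query [#6;H0] means: any carbon with no attached hydrogen.
Check the 16 heavy atoms by environment: 4× C (H2) → no; 3× C (H1) → no; 1× N (charge +1, H0) → no; 1× O (charge -1, H0) → no; 2× O (H0) → no; 1× C (H0) → match; 1× O (H1) → no; 2× C (H3) → no; 1× Br (H0) → no.
That gives 1 matching atom.

1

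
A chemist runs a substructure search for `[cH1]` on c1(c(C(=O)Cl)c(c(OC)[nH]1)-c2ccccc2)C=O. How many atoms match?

The query [cH1] means: aromatic carbon bearing exactly one hydrogen.
Check the 18 heavy atoms by environment: 1× n (aromatic, H1) → no; 5× c (aromatic, H0) → no; 5× c (aromatic, H1) → match; 3× O (H0) → no; 1× C (H3) → no; 1× C (H0) → no; 1× Cl (H0) → no; 1× C (H1) → no.
That gives 5 matching atoms.

5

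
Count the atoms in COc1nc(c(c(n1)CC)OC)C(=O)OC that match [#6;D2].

The query [#6;D2] means: any carbon bonded to exactly two heavy atoms.
Check the 16 heavy atoms by environment: 2× n (aromatic, D2) → no; 4× c (aromatic, D3) → no; 3× O (D2) → no; 4× C (D1) → no; 1× C (D2) → match; 1× C (D3) → no; 1× O (D1) → no.
That gives 1 matching atom.

1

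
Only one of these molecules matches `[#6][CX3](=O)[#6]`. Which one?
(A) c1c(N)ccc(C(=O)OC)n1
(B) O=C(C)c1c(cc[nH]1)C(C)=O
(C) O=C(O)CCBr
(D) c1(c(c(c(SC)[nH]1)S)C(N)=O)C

[#6][CX3](=O)[#6] describes a carbonyl carbon (no H) flanked by two carbons (a ketone).
(A) has a methyl-ester group (-C(=O)OCH3) but one neighbour of the carbonyl carbon is O, not C.
(B) contains an acetyl/ketone group (-C(=O)CH3), which satisfies every atom and bond constraint.
(C) has a carboxylic acid group (-C(=O)OH) but one neighbour of the carbonyl carbon is O, not C.
(D) has a primary amide (-C(=O)NH2) but one neighbour of the carbonyl carbon is N, not C.
So the answer is (B).

B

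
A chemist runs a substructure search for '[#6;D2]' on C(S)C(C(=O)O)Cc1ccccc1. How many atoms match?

7

Check the 13 heavy atoms by environment: 2× C (D2) → match; 2× C (D3) → no; 2× O (D1) → no; 1× S (D1) → no; 1× c (aromatic, D3) → no; 5× c (aromatic, D2) → match.
Summing the matching environments: 2 + 5 = 7 matching atoms.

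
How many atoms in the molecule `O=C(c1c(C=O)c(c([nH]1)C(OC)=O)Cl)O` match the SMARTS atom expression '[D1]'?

6

The query [D1] means: atom with exactly one heavy-atom neighbour (degree 1).
Check the 15 heavy atoms by environment: 1× n (aromatic, D2) → no; 4× c (aromatic, D3) → no; 1× C (D2) → no; 4× O (D1) → match; 2× C (D3) → no; 1× O (D2) → no; 1× C (D1) → match; 1× Cl (D1) → match.
Summing the matching environments: 4 + 1 + 1 = 6 matching atoms.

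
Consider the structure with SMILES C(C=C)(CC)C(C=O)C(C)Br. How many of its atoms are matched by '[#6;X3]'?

The query [#6;X3] means: any carbon (aromatic or not) with three total connections.
Check the 11 heavy atoms by environment: 6× C (X4) → no; 3× C (X3) → match; 1× O (X1) → no; 1× Br (X1) → no.
That gives 3 matching atoms.

3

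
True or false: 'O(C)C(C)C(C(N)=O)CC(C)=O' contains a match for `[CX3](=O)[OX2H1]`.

False

The pattern [CX3](=O)[OX2H1] describes an sp2 carbon double-bonded to O and single-bonded to an -OH oxygen — a carboxylic acid.
The closest candidate here is a primary amide (-C(=O)NH2), but the carbonyl is bonded to N, not to an -OH oxygen. No other fragment satisfies the full query, so there is no match.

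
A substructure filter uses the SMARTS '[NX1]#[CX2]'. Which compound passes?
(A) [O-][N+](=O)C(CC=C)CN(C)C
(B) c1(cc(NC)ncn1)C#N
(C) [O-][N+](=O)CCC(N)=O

[NX1]#[CX2] describes a nitrogen triple-bonded to a two-connected carbon (a nitrile).
(A) has a nitro group (-[N+](=O)[O-]) but there is no C#N triple bond.
(B) contains a nitrile (-C#N), which satisfies every atom and bond constraint.
(C) has a primary amide (-C(=O)NH2) but the nitrogen is NX3, not NX1.
So the answer is (B).

B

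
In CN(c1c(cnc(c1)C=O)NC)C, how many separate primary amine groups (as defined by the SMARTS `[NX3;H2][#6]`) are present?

0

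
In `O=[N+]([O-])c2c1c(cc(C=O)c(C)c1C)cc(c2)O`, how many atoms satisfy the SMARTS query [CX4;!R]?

2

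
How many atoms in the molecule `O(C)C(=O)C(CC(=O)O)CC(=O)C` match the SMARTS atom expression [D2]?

3

The query [D2] means: atom with exactly two heavy-atom neighbours.
Check the 13 heavy atoms by environment: 2× C (D2) → match; 4× C (D3) → no; 4× O (D1) → no; 2× C (D1) → no; 1× O (D2) → match.
Summing the matching environments: 2 + 1 = 3 matching atoms.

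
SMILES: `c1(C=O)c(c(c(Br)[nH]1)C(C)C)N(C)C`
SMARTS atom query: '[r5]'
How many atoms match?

5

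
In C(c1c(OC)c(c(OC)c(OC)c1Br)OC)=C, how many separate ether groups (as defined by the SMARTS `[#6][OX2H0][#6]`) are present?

4

[#6][OX2H0][#6] is the SMARTS for an ether: an aliphatic oxygen bridging two carbons with no H on the oxygen.
The molecule carries 4 separate instances of a methoxy ether (-OCH3) meeting every constraint; each maps to a distinct set of atoms, giving 4 matches.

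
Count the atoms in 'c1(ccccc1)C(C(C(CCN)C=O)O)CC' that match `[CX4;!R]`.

7

The query [CX4;!R] means: aliphatic carbon with four total connections, not in a ring.
Check the 17 heavy atoms by environment: 7× C (X4, acyclic) → match; 1× N (X3, acyclic) → no; 6× c (aromatic, X3, in 6-ring) → no; 1× C (X3, acyclic) → no; 1× O (X1, acyclic) → no; 1× O (X2, acyclic) → no.
That gives 7 matching atoms.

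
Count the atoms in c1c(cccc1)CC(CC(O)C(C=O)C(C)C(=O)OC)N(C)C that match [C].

12

Check the 23 heavy atoms by environment: 12× C → match; 4× O → no; 6× c (aromatic) → no; 1× N → no.
That gives 12 matching atoms.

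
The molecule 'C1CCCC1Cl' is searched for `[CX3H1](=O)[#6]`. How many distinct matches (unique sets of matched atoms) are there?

0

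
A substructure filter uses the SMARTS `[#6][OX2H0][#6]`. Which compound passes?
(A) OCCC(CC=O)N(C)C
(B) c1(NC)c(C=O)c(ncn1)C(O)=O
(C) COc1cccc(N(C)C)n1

C

[#6][OX2H0][#6] describes an aliphatic oxygen bridging two carbons with no H on the oxygen (an ether).
(A) has a hydroxyl group (-OH) but the oxygen has H1, not H0 bridging two carbons.
(B) has a carboxylic acid group (-C(=O)OH) but the -OH oxygen has H1; the =O is OX1, not OX2.
(C) contains a methoxy ether (-OCH3), which satisfies every atom and bond constraint.
So the answer is (C).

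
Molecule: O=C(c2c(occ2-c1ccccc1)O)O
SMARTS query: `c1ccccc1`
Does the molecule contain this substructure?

Yes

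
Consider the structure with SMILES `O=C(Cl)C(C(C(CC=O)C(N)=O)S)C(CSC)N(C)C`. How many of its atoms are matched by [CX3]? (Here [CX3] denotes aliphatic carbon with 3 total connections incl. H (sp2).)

3

The query [CX3] means: C with X3: aliphatic carbon with exactly 3 total connections.
Check the 20 heavy atoms by environment: 9× C (X4) → no; 2× N (X3) → no; 3× C (X3) → match; 3× O (X1) → no; 1× Cl (X1) → no; 2× S (X2) → no.
That gives 3 matching atoms.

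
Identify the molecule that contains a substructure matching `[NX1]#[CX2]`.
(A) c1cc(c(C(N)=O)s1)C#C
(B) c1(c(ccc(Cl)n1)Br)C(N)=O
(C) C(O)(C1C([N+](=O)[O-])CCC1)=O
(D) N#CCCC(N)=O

[NX1]#[CX2] describes a nitrogen triple-bonded to a two-connected carbon (a nitrile).
(A) has a primary amide (-C(=O)NH2) but the nitrogen is NX3, not NX1.
(B) has a primary amide (-C(=O)NH2) but the nitrogen is NX3, not NX1.
(C) has a nitro group (-[N+](=O)[O-]) but there is no C#N triple bond.
(D) contains a nitrile (-C#N), which satisfies every atom and bond constraint.
So the answer is (D).

D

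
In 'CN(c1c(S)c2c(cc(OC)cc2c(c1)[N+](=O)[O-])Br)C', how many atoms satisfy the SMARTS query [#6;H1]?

3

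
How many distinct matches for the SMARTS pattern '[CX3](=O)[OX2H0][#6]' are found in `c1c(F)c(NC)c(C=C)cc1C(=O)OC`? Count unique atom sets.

1

[CX3](=O)[OX2H0][#6] is the SMARTS for an ester: a carbonyl carbon bonded to an oxygen that is itself bonded to carbon (no H on that O).
Exactly one fragment in the molecule meets all constraints, giving 1 match.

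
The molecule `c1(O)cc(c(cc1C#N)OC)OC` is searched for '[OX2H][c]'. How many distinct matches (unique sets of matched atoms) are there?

[OX2H][c] is the SMARTS for a phenol: a hydroxyl oxygen attached to an aromatic carbon.
Exactly one fragment in the molecule meets all constraints, giving 1 match.

1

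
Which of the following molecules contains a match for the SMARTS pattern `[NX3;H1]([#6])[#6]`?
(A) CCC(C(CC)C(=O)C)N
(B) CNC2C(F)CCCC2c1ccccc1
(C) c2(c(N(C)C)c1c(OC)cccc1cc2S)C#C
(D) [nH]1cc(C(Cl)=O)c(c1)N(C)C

[NX3;H1]([#6])[#6] describes a trivalent nitrogen with one H, bonded to two carbons (a secondary amine).
(A) has a primary amino group (-NH2) but the nitrogen has H2 and only one carbon neighbour.
(B) contains an N-methylamino group (-NHCH3), which satisfies every atom and bond constraint.
(C) has a dimethylamino group (-N(CH3)2) but the nitrogen has H0, not H1.
(D) has a dimethylamino group (-N(CH3)2) but the nitrogen has H0, not H1.
So the answer is (B).

B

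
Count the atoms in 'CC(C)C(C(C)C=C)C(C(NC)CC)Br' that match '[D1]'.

7

The query [D1] means: atom with exactly one heavy-atom neighbour (degree 1).
Check the 15 heavy atoms by environment: 6× C (D1) → match; 2× C (D2) → no; 5× C (D3) → no; 1× Br (D1) → match; 1× N (D2) → no.
Summing the matching environments: 6 + 1 = 7 matching atoms.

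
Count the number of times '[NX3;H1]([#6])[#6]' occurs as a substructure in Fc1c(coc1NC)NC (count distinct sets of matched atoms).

2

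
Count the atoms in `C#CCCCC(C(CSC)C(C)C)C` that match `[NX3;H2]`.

The query [NX3;H2] means: aliphatic N with 3 total connections, two of them H — an -NH2 nitrogen (amine or amide).
Check the 14 heavy atoms by environment: 4× C (H2, X4) → no; 3× C (H1, X4) → no; 4× C (H3, X4) → no; 1× S (H0, X2) → no; 1× C (H0, X2) → no; 1× C (H1, X2) → no.
No environment satisfies the query, so 0 matching atoms.

0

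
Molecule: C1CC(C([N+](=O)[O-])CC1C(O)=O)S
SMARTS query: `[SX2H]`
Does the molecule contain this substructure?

Yes

The pattern [SX2H] describes an aliphatic sulfur with two connections, one being H — a thiol.
The molecule carries a thiol (-SH), whose atoms satisfy every constraint of the query, so the pattern matches.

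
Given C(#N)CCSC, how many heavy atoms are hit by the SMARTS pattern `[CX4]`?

3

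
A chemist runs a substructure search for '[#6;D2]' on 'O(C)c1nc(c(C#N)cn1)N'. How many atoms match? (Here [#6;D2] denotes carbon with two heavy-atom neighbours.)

2

The query [#6;D2] means: any carbon bonded to exactly two heavy atoms.
Check the 11 heavy atoms by environment: 2× n (aromatic, D2) → no; 3× c (aromatic, D3) → no; 1× c (aromatic, D2) → match; 2× N (D1) → no; 1× O (D2) → no; 1× C (D1) → no; 1× C (D2) → match.
Summing the matching environments: 1 + 1 = 2 matching atoms.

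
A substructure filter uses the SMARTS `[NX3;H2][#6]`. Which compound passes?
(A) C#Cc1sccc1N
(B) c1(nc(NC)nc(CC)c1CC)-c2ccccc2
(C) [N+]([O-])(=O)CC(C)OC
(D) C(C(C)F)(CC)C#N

A

[NX3;H2][#6] describes a trivalent nitrogen with two H attached to carbon (a primary amine).
(A) contains a primary amino group (-NH2), which satisfies every atom and bond constraint.
(B) has an N-methylamino group (-NHCH3) but the nitrogen bears two carbons and only one H (H1), not H2.
(C) has a nitro group (-[N+](=O)[O-]) but the nitrogen is [N+] with no H, not NX3H2.
(D) has a nitrile (-C#N) but the nitrogen is NX1 (triple-bonded), not NX3 with two H.
So the answer is (A).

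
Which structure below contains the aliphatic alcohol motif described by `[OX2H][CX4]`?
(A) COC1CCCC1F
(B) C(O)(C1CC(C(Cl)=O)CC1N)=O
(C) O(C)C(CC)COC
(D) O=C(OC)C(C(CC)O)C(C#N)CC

D

[OX2H][CX4] describes a hydroxyl oxygen bound to an sp3 (X4) carbon (an aliphatic alcohol).
(A) has a methoxy ether (-OCH3) but the oxygen has H0 (ether), not H1.
(B) has a carboxylic acid group (-C(=O)OH) but the -OH is on a CX3 carbonyl carbon, not a CX4 carbon.
(C) has a methoxy ether (-OCH3) but the oxygen has H0 (ether), not H1.
(D) contains a hydroxyl group (-OH), which satisfies every atom and bond constraint.
So the answer is (D).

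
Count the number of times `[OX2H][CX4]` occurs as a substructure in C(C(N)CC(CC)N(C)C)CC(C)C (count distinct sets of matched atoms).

[OX2H][CX4] is the SMARTS for an aliphatic alcohol: a hydroxyl oxygen bound to an sp3 (X4) carbon.
No fragment in the molecule satisfies every constraint, giving 0 matches.

0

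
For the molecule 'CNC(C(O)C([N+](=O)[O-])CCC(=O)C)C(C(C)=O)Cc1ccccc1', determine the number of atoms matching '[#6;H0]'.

The query [#6;H0] means: any carbon with no attached hydrogen.
Check the 25 heavy atoms by environment: 3× C (H2) → no; 4× C (H1) → no; 1× O (H1) → no; 2× C (H0) → match; 3× O (H0) → no; 3× C (H3) → no; 1× N (H1) → no; 1× c (aromatic, H0) → match; 5× c (aromatic, H1) → no; 1× N (charge +1, H0) → no; 1× O (charge -1, H0) → no.
Summing the matching environments: 2 + 1 = 3 matching atoms.

3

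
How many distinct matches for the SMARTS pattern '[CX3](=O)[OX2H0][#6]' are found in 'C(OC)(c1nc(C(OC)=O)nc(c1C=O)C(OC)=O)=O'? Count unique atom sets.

3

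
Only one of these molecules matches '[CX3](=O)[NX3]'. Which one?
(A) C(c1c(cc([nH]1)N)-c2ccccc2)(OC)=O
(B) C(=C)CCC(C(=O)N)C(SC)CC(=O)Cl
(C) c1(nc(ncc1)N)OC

[CX3](=O)[NX3] describes a carbonyl carbon bonded to a trivalent nitrogen (an amide).
(A) has a primary amino group (-NH2) but the -NH2 is not attached to a carbonyl carbon.
(B) contains a primary amide (-C(=O)NH2), which satisfies every atom and bond constraint.
(C) has a primary amino group (-NH2) but the -NH2 is not attached to a carbonyl carbon.
So the answer is (B).

B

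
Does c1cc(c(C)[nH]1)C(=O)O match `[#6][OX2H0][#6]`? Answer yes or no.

The pattern [#6][OX2H0][#6] describes an aliphatic oxygen bridging two carbons with no H on the oxygen — an ether.
The closest candidate here is a carboxylic acid group (-C(=O)OH), but the -OH oxygen has H1; the =O is OX1, not OX2. No other fragment satisfies the full query, so there is no match.

No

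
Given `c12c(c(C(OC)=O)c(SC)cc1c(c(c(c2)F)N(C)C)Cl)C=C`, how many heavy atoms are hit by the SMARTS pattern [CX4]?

The query [CX4] means: C with X4: aliphatic carbon with exactly 4 total connections (bonds + H).
Check the 23 heavy atoms by environment: 10× c (aromatic, X3) → no; 1× S (X2) → no; 4× C (X4) → match; 1× N (X3) → no; 1× Cl (X1) → no; 1× F (X1) → no; 3× C (X3) → no; 1× O (X1) → no; 1× O (X2) → no.
That gives 4 matching atoms.

4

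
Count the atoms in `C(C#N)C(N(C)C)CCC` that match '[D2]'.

4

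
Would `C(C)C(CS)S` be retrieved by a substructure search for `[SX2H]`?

The pattern [SX2H] describes an aliphatic sulfur with two connections, one being H — a thiol.
The molecule carries a thiol (-SH), whose atoms satisfy every constraint of the query, so the pattern matches.

Yes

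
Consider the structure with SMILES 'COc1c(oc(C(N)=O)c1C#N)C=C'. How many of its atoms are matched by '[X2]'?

3

Check the 14 heavy atoms by environment: 1× o (aromatic, X2) → match; 4× c (aromatic, X3) → no; 3× C (X3) → no; 1× O (X1) → no; 1× N (X3) → no; 1× O (X2) → match; 1× C (X4) → no; 1× C (X2) → match; 1× N (X1) → no.
Summing the matching environments: 1 + 1 + 1 = 3 matching atoms.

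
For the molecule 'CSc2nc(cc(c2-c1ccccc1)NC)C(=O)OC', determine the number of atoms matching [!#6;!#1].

The query [!#6;!#1] means: not carbon and not hydrogen — any heteroatom.
Check the 20 heavy atoms by environment: 1× n (aromatic) → match; 11× c (aromatic) → no; 1× S → match; 4× C → no; 1× N → match; 2× O → match.
Summing the matching environments: 1 + 1 + 1 + 2 = 5 matching atoms.

5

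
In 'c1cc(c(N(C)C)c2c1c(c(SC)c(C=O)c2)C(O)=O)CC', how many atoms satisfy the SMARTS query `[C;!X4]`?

2

The query [C;!X4] means: aliphatic carbon that does not have four total connections.
Check the 22 heavy atoms by environment: 10× c (aromatic, X3) → no; 2× C (X3) → match; 2× O (X1) → no; 5× C (X4) → no; 1× N (X3) → no; 1× O (X2) → no; 1× S (X2) → no.
That gives 2 matching atoms.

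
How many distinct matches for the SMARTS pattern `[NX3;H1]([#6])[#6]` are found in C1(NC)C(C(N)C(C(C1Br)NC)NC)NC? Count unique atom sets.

[NX3;H1]([#6])[#6] is the SMARTS for a secondary amine: a trivalent nitrogen with one H, bonded to two carbons.
The molecule carries 4 separate instances of an N-methylamino group (-NHCH3) meeting every constraint; each maps to a distinct set of atoms, giving 4 matches.

4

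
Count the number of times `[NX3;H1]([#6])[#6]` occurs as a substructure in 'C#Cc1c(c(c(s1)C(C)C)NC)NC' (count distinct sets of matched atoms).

2

[NX3;H1]([#6])[#6] is the SMARTS for a secondary amine: a trivalent nitrogen with one H, bonded to two carbons.
The molecule carries 2 separate instances of an N-methylamino group (-NHCH3) meeting every constraint; each maps to a distinct set of atoms, giving 2 matches.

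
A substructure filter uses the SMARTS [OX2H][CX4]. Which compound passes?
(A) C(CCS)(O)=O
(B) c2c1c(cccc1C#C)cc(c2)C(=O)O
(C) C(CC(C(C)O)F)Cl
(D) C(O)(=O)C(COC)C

[OX2H][CX4] describes a hydroxyl oxygen bound to an sp3 (X4) carbon (an aliphatic alcohol).
(A) has a carboxylic acid group (-C(=O)OH) but the -OH is on a CX3 carbonyl carbon, not a CX4 carbon.
(B) has a carboxylic acid group (-C(=O)OH) but the -OH is on a CX3 carbonyl carbon, not a CX4 carbon.
(C) contains a hydroxyl group (-OH), which satisfies every atom and bond constraint.
(D) has a carboxylic acid group (-C(=O)OH) but the -OH is on a CX3 carbonyl carbon, not a CX4 carbon.
So the answer is (C).

C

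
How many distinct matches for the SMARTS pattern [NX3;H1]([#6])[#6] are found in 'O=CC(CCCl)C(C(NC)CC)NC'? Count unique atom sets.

2

[NX3;H1]([#6])[#6] is the SMARTS for a secondary amine: a trivalent nitrogen with one H, bonded to two carbons.
The molecule carries 2 separate instances of an N-methylamino group (-NHCH3) meeting every constraint; each maps to a distinct set of atoms, giving 2 matches.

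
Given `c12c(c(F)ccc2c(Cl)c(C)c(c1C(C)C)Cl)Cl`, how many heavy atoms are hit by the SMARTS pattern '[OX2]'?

The query [OX2] means: aliphatic oxygen with two total connections — ether, hydroxyl, or ester single-bond O.
Check the 18 heavy atoms by environment: 10× c (aromatic, X3) → no; 4× C (X4) → no; 1× F (X1) → no; 3× Cl (X1) → no.
No environment satisfies the query, so 0 matching atoms.

0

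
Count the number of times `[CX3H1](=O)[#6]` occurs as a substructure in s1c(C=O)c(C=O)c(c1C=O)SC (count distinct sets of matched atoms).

3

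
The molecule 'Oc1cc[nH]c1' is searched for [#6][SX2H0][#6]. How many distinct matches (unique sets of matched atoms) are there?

0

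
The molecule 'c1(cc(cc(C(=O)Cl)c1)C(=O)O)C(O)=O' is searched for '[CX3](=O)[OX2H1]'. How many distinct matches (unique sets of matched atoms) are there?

2

[CX3](=O)[OX2H1] is the SMARTS for a carboxylic acid: an sp2 carbon double-bonded to O and single-bonded to an -OH oxygen.
The molecule carries 2 separate instances of a carboxylic acid group (-C(=O)OH) meeting every constraint; each maps to a distinct set of atoms, giving 2 matches.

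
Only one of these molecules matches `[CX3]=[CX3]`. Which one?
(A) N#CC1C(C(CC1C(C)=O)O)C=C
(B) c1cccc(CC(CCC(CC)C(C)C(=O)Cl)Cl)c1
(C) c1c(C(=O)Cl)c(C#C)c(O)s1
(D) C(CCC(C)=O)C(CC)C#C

A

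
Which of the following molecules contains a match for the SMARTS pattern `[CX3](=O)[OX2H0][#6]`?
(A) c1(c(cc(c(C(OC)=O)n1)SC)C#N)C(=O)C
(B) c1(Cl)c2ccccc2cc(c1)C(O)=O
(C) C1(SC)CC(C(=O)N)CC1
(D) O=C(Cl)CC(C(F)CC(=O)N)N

A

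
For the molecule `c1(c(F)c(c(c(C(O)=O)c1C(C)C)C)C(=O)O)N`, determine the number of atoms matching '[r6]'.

The query [r6] means: r6 matches atoms in a six-membered ring.
Check the 18 heavy atoms by environment: 6× c (aromatic, in 6-ring) → match; 6× C (acyclic) → no; 4× O (acyclic) → no; 1× F (acyclic) → no; 1× N (acyclic) → no.
That gives 6 matching atoms.

6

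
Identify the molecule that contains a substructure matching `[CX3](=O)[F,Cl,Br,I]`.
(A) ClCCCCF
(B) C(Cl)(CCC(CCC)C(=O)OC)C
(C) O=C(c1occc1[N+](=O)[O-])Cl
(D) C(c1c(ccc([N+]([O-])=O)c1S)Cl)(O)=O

[CX3](=O)[F,Cl,Br,I] describes a carbonyl carbon bonded to a halogen (an acyl halide).
(A) has a chloro substituent but the Cl is not on a carbonyl carbon.
(B) has a chloro substituent but the Cl is not on a carbonyl carbon.
(C) contains an acyl chloride (-C(=O)Cl), which satisfies every atom and bond constraint.
(D) has a chloro substituent but the Cl is not on a carbonyl carbon.
So the answer is (C).

C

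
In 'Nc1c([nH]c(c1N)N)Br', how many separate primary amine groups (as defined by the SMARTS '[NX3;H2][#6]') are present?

[NX3;H2][#6] is the SMARTS for a primary amine: a trivalent nitrogen with two H attached to carbon.
The molecule carries 3 separate instances of a primary amino group (-NH2) meeting every constraint; each maps to a distinct set of atoms, giving 3 matches.

3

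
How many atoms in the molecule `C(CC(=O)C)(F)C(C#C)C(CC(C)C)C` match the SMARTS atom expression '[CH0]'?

2

The query [CH0] means: aliphatic carbon with no attached hydrogen.
Check the 15 heavy atoms by environment: 2× C (H2) → no; 5× C (H1) → no; 4× C (H3) → no; 1× F (H0) → no; 2× C (H0) → match; 1× O (H0) → no.
That gives 2 matching atoms.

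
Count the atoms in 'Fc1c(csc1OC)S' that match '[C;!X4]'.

The query [C;!X4] means: aliphatic carbon that does not have four total connections.
Check the 9 heavy atoms by environment: 1× s (aromatic, X2) → no; 4× c (aromatic, X3) → no; 1× F (X1) → no; 1× S (X2) → no; 1× O (X2) → no; 1× C (X4) → no.
No environment satisfies the query, so 0 matching atoms.

0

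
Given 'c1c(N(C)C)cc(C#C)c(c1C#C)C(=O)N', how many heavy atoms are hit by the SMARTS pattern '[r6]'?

The query [r6] means: r6 matches atoms in a six-membered ring.
Check the 16 heavy atoms by environment: 6× c (aromatic, in 6-ring) → match; 7× C (acyclic) → no; 2× N (acyclic) → no; 1× O (acyclic) → no.
That gives 6 matching atoms.

6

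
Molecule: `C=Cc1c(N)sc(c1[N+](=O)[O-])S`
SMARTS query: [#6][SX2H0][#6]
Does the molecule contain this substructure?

The pattern [#6][SX2H0][#6] describes an aliphatic sulfur bridging two carbons with no H on the sulfur — a thioether.
The closest candidate here is a thiol (-SH), but the sulfur has H1, not H0 bridging two carbons. No other fragment satisfies the full query, so there is no match.

No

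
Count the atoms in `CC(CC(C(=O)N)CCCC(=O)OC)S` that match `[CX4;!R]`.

8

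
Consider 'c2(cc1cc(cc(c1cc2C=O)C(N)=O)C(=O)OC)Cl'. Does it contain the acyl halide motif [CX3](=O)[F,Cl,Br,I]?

The pattern [CX3](=O)[F,Cl,Br,I] describes a carbonyl carbon bonded to a halogen — an acyl halide.
The closest candidate here is a methyl-ester group (-C(=O)OCH3), but the carbonyl is bonded to -O-C, not to a halogen. No other fragment satisfies the full query, so there is no match.

No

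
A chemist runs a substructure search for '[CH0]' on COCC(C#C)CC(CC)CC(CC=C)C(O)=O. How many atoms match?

2

The query [CH0] means: aliphatic carbon with no attached hydrogen.
Check the 18 heavy atoms by environment: 6× C (H2) → no; 5× C (H1) → no; 2× C (H0) → match; 2× O (H0) → no; 1× O (H1) → no; 2× C (H3) → no.
That gives 2 matching atoms.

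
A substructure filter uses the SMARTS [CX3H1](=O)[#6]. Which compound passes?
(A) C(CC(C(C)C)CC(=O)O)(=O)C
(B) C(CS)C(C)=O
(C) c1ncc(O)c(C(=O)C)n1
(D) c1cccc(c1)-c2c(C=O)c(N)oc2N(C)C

[CX3H1](=O)[#6] describes an sp2 carbon with one H, double-bonded to O and single-bonded to carbon (an aldehyde).
(A) has a carboxylic acid group (-C(=O)OH) but the carbonyl carbon has H0 and is bonded to O, not H1.
(B) has an acetyl/ketone group (-C(=O)CH3) but the carbonyl carbon has H0 (two carbon neighbours), not H1.
(C) has an acetyl/ketone group (-C(=O)CH3) but the carbonyl carbon has H0 (two carbon neighbours), not H1.
(D) contains an aldehyde (-CHO), which satisfies every atom and bond constraint.
So the answer is (D).

D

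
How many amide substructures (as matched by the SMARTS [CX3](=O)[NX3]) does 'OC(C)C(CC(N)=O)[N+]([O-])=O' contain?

[CX3](=O)[NX3] is the SMARTS for an amide: a carbonyl carbon bonded to a trivalent nitrogen.
Exactly one fragment in the molecule meets all constraints, giving 1 match.

1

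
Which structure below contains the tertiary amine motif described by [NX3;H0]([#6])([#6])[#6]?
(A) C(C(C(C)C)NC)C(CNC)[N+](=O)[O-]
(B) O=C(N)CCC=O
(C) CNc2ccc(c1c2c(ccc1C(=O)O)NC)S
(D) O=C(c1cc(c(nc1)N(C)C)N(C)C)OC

D

[NX3;H0]([#6])([#6])[#6] describes a trivalent nitrogen with no H, bonded to three carbons (a tertiary amine).
(A) has an N-methylamino group (-NHCH3) but the nitrogen still has one H (H1), not H0.
(B) has a primary amide (-C(=O)NH2) but the amide nitrogen has H2 and only one carbon neighbour.
(C) has an N-methylamino group (-NHCH3) but the nitrogen still has one H (H1), not H0.
(D) contains a dimethylamino group (-N(CH3)2), which satisfies every atom and bond constraint.
So the answer is (D).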